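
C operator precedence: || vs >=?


'>=' is relational (level 7); '||' is logical OR (level 1)
Higher level binds tighter
'>=' has higher precedence than '||'


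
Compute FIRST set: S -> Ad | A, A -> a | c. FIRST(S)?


Per alternative of S: FIRST(Ad) = {a, c}; FIRST(A) = {a, c}
FIRST(S) = {a, c}


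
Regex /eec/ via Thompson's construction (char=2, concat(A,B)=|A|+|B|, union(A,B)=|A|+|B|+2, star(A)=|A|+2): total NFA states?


Syntax tree has 3 char leaf(s), 0 union(s), 0 star(s)
chars contribute 3×2 = 6; each union adds +2; each star adds +2
Total: 6 + 0 + 0 = 6 states


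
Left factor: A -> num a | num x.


Common prefix: 'num'
Factored: A -> num A', A' -> a | x


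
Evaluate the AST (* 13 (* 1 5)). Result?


Evaluate inner: (* 1 5) = 5
Evaluate root: (* 13 5) = 65
Result: 65


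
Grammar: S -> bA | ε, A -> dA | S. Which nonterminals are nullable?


A nonterminal is nullable iff some alternative derives ε (directly, or every symbol in it is nullable)
Nullable: {A, S}


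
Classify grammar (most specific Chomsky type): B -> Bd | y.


Left-linear: every RHS is a terminal or one nonterminal followed by a terminal
Classification: Type 3 (Regular)


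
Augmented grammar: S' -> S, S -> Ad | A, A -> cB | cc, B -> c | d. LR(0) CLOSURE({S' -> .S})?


Start: S' -> .S
For each item with dot before a nonterminal B, add B -> .γ for every B-production
Closure: [S' -> .S, S -> .Ad, S -> .A, A -> .cB, A -> .cc]


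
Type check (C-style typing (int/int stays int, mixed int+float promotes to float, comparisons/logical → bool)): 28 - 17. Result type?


Operand types: int - int
Rule: mixed int/float promotes to float; int/int stays int
Result type: int


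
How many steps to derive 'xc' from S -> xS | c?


Derivation: S => xS => xc
Steps: 2


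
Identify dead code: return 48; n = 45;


statement follows a return and is unreachable
Dead: 'n = 45'


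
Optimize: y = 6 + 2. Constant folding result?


6 + 2 = 8 at compile time
Optimized: y = 8


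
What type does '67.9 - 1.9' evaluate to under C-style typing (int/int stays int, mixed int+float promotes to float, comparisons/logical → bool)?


Operand types: float - float
Rule: mixed int/float promotes to float; int/int stays int
Result type: float


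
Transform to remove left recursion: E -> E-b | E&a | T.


Left-recursive alternatives: E-b, E&a; non-recursive: T
Introduce E': E -> TE', E' -> -bE' | &aE' | ε


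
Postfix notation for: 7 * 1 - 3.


Left to right (same or higher precedence on left)
Postfix: 7 1 * 3 -


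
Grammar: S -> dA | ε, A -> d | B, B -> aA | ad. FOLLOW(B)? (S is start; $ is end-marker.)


$ ∈ FOLLOW(S). For each A -> αBβ: add FIRST(β)\{ε} to FOLLOW(B); if β nullable, add FOLLOW(A).
FOLLOW(B) = {$}


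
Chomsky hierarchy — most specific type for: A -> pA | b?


Right-linear: every RHS is a terminal or a terminal followed by one nonterminal
Classification: Type 3 (Regular)


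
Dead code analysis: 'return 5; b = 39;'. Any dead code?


statement follows a return and is unreachable
Dead: 'b = 39'


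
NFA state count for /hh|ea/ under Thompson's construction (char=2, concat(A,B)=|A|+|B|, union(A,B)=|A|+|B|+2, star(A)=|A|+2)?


Syntax tree has 4 char leaf(s), 1 union(s), 0 star(s)
chars contribute 4×2 = 8; each union adds +2; each star adds +2
Total: 8 + 2 + 0 = 10 states


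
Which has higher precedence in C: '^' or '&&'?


'^' is bitwise XOR (level 4); '&&' is logical AND (level 2)
Higher level binds tighter
'^' has higher precedence than '&&'


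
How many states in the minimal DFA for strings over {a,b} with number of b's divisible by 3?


Track (count of b) mod 3: states 0..2, accept at 0
Minimal DFA: 3 states


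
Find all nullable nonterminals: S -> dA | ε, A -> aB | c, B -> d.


A nonterminal is nullable iff some alternative derives ε (directly, or every symbol in it is nullable)
Nullable: {S}


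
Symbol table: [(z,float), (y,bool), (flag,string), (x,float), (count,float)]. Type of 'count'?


Lookup 'count' → type float


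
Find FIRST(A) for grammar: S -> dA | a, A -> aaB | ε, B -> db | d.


Per alternative of A: FIRST(aaB) = {a}; FIRST(ε) = {ε}
FIRST(A) = {a, ε}


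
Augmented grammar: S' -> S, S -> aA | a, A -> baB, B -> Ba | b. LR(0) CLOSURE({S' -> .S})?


Start: S' -> .S
For each item with dot before a nonterminal B, add B -> .γ for every B-production
Closure: [S' -> .S, S -> .aA, S -> .a]


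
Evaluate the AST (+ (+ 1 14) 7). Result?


Evaluate inner: (+ 1 14) = 15
Evaluate root: (+ 15 7) = 22
Result: 22


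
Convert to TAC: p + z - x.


Break into single-operator statements:
t1 = p + z
t2 = t1 - x


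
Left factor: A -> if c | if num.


Common prefix: 'if'
Factored: A -> if A', A' -> c | num


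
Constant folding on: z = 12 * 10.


12 * 10 = 120 at compile time
Optimized: z = 120


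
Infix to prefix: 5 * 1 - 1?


left-to-right (same/higher precedence on left): tree is (- (* 5 1) 1)
Prefix: - * 5 1 1


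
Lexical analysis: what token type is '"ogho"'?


Pattern: double-quoted sequence
Type: STRING_LITERAL


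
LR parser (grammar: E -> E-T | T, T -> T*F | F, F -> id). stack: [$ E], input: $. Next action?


start symbol E on stack, input exhausted
Action: accept


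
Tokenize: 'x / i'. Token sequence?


Scan left to right, longest-match per lexeme
Tokens: ID(x), OP(/), ID(i)


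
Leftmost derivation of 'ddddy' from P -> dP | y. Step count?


Derivation: P => dP => ddP => dddP => ddddP => ddddy
Steps: 5


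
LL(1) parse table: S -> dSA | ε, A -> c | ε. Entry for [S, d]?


For [S, d]: 'd' ∈ FIRST(dSA)
Entry: S -> dSA


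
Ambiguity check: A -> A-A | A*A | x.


'x-x*x' has two parse trees (no precedence encoded between - and *)
Ambiguous


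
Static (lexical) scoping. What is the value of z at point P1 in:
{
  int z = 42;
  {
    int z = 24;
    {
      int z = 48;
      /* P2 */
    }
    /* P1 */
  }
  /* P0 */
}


z declared in the same block as P1
z = 24


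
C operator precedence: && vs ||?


'&&' is logical AND (level 2); '||' is logical OR (level 1)
Higher level binds tighter
'&&' has higher precedence than '||'


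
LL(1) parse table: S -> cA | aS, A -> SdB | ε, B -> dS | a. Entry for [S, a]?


For [S, a]: 'a' ∈ FIRST(aS)
Entry: S -> aS


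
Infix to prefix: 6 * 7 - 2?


left-to-right (same/higher precedence on left): tree is (- (* 6 7) 2)
Prefix: - * 6 7 2


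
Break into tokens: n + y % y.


Scan left to right, longest-match per lexeme
Tokens: ID(n), OP(+), ID(y), OP(%), ID(y)


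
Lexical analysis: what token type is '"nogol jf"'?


Pattern: double-quoted sequence
Type: STRING_LITERAL


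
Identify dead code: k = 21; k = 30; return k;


first assignment to k is overwritten before any read
Dead: 'k = 21'


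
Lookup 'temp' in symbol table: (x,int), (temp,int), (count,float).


Lookup 'temp' → type int


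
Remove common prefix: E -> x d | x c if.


Common prefix: 'x'
Factored: E -> x E', E' -> d | c if


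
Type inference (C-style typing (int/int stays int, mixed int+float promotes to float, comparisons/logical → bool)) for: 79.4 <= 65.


Operand types: float <= int
Rule: comparison yields bool
Result type: bool


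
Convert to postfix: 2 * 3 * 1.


Left to right (same or higher precedence on left)
Postfix: 2 3 * 1 *


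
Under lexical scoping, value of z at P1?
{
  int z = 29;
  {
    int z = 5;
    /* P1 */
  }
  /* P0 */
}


z declared in the same block as P1
z = 5


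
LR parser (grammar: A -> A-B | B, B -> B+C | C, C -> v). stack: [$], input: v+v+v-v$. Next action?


no handle on stack; shift 'v'
Action: shift


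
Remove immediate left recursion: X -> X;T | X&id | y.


Left-recursive alternatives: X;T, X&id; non-recursive: y
Introduce X': X -> yX', X' -> ;TX' | &idX' | ε


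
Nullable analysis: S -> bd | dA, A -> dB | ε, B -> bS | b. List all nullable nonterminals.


A nonterminal is nullable iff some alternative derives ε (directly, or every symbol in it is nullable)
Nullable: {A}


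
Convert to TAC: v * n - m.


Break into single-operator statements:
t1 = v * n
t2 = t1 - m


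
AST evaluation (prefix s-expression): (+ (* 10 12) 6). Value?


Evaluate inner: (* 10 12) = 120
Evaluate root: (+ 120 6) = 126
Result: 126


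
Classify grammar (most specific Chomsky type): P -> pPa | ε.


Single nonterminal LHS, but p^n a^n is not regular
Classification: Type 2 (Context-Free)


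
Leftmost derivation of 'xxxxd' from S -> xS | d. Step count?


Derivation: S => xS => xxS => xxxS => xxxxS => xxxxd
Steps: 5


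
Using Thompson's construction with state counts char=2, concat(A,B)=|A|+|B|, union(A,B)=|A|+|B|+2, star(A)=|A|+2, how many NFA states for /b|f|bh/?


Syntax tree has 4 char leaf(s), 2 union(s), 0 star(s)
chars contribute 4×2 = 8; each union adds +2; each star adds +2
Total: 8 + 4 + 0 = 12 states


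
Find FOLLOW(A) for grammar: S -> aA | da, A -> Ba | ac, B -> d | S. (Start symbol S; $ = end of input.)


$ ∈ FOLLOW(S). For each A -> αBβ: add FIRST(β)\{ε} to FOLLOW(B); if β nullable, add FOLLOW(A).
FOLLOW(A) = {$, a}


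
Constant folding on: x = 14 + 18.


14 + 18 = 32 at compile time
Optimized: x = 32


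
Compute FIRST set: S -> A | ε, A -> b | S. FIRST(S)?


Per alternative of S: FIRST(A) = {b, ε}; FIRST(ε) = {ε}
FIRST(S) = {b, ε}


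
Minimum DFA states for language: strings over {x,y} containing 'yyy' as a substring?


KMP-style automaton: 3 progress states + 1 absorbing accept = 4
Minimal DFA: 4 states


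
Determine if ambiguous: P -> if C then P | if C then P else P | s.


dangling else: 'if C then if C then s else s' parses two ways
Ambiguous


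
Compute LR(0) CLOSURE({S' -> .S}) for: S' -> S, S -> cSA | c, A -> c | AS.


Start: S' -> .S
For each item with dot before a nonterminal B, add B -> .γ for every B-production
Closure: [S' -> .S, S -> .cSA, S -> .c]


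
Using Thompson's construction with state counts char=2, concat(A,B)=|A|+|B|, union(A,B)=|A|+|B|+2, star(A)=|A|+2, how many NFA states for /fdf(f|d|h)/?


Syntax tree has 6 char leaf(s), 2 union(s), 0 star(s)
chars contribute 6×2 = 12; each union adds +2; each star adds +2
Total: 12 + 4 + 0 = 16 states


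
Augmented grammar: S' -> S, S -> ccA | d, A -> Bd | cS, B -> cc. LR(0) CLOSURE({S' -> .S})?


Start: S' -> .S
For each item with dot before a nonterminal B, add B -> .γ for every B-production
Closure: [S' -> .S, S -> .ccA, S -> .d]


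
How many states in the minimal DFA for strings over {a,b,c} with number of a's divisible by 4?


Track (count of a) mod 4: states 0..3, accept at 0
Minimal DFA: 4 states


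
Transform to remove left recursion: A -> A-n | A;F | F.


Left-recursive alternatives: A-n, A;F; non-recursive: F
Introduce A': A -> FA', A' -> -nA' | ;FA' | ε


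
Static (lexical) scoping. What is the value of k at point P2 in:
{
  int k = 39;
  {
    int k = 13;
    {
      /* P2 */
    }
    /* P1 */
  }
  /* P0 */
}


P2's block does not declare k; resolves to the enclosing declaration at depth 1
k = 13


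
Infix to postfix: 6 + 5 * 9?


* has higher precedence, evaluate 5*9 first
Postfix: 6 5 9 * +


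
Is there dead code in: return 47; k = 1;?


statement follows a return and is unreachable
Dead: 'k = 1'


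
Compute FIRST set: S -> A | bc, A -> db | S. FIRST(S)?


Per alternative of S: FIRST(A) = {b, d}; FIRST(bc) = {b}
FIRST(S) = {b, d}


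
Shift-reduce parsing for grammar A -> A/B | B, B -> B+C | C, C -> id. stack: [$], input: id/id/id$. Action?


no handle on stack; shift 'id'
Action: shift


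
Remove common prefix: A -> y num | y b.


Common prefix: 'y'
Factored: A -> y A', A' -> num | b


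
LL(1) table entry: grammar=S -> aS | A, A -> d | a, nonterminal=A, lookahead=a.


For [A, a]: 'a' ∈ FIRST(a)
Entry: A -> a


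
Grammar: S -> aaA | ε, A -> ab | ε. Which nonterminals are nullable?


A nonterminal is nullable iff some alternative derives ε (directly, or every symbol in it is nullable)
Nullable: {A, S}


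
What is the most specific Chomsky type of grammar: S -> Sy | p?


Left-linear: every RHS is a terminal or one nonterminal followed by a terminal
Classification: Type 3 (Regular)


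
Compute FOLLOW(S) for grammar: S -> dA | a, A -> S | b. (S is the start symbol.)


$ ∈ FOLLOW(S). For each A -> αBβ: add FIRST(β)\{ε} to FOLLOW(B); if β nullable, add FOLLOW(A).
FOLLOW(S) = {$}


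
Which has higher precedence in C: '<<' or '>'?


'<<' is shift (level 8); '>' is relational (level 7)
Higher level binds tighter
'<<' has higher precedence than '>'


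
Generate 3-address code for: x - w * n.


Break into single-operator statements:
t1 = w * n
t2 = x - t1


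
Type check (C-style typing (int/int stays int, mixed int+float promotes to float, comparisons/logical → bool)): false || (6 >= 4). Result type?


Operand types: bool || bool
Rule: logical operators take bool operands and yield bool
Result type: bool


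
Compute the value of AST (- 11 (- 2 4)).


Evaluate inner: (- 2 4) = -2
Evaluate root: (- 11 -2) = 13
Result: 13


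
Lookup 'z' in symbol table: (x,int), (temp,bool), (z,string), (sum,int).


Lookup 'z' → type string


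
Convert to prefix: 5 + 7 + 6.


left-to-right (same/higher precedence on left): tree is (+ (+ 5 7) 6)
Prefix: + + 5 7 6


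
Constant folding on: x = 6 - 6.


6 - 6 = 0 at compile time
Optimized: x = 0


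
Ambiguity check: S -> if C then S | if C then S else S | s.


dangling else: 'if C then if C then s else s' parses two ways
Ambiguous


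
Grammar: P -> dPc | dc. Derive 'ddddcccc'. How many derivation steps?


Derivation: P => dPc => ddPcc => dddPccc => ddddcccc
Steps: 4


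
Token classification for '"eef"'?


Pattern: double-quoted sequence
Type: STRING_LITERAL


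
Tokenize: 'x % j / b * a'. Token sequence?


Scan left to right, longest-match per lexeme
Tokens: ID(x), OP(%), ID(j), OP(/), ID(b), OP(*), ID(a)


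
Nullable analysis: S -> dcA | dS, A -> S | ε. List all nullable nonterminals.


A nonterminal is nullable iff some alternative derives ε (directly, or every symbol in it is nullable)
Nullable: {A}


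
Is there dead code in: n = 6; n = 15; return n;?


first assignment to n is overwritten before any read
Dead: 'n = 6'


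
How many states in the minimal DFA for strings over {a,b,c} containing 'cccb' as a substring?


KMP-style automaton: 4 progress states + 1 absorbing accept = 5
Minimal DFA: 5 states


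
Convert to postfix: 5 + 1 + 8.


Left to right (same or higher precedence on left)
Postfix: 5 1 + 8 +


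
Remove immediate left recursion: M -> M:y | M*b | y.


Left-recursive alternatives: M:y, M*b; non-recursive: y
Introduce M': M -> yM', M' -> :yM' | *bM' | ε


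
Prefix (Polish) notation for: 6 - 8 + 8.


left-to-right (same/higher precedence on left): tree is (+ (- 6 8) 8)
Prefix: + - 6 8 8


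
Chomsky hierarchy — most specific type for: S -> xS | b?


Right-linear: every RHS is a terminal or a terminal followed by one nonterminal
Classification: Type 3 (Regular)


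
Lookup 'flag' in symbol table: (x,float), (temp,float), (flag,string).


Lookup 'flag' → type string


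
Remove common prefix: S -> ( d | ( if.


Common prefix: '('
Factored: S -> ( S', S' -> d | if


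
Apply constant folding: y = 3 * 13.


3 * 13 = 39 at compile time
Optimized: y = 39


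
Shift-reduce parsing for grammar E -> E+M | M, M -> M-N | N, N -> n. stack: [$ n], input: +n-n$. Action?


'n' on top is the handle for N -> n
Action: reduce (N -> n)


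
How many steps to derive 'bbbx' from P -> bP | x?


Derivation: P => bP => bbP => bbbP => bbbx
Steps: 4


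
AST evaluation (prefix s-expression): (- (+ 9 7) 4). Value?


Evaluate inner: (+ 9 7) = 16
Evaluate root: (- 16 4) = 12
Result: 12


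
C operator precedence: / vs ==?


'/' is multiplicative (level 10); '==' is equality (level 6)
Higher level binds tighter
'/' has higher precedence than '=='


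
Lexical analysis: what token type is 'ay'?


Pattern: letter/underscore followed by alphanumerics, not a keyword
Type: IDENTIFIER


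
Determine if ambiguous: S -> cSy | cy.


balanced c^n…y^n: each string has a unique parse
Unambiguous


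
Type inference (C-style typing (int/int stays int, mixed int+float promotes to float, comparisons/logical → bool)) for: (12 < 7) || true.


Operand types: bool || bool
Rule: logical operators take bool operands and yield bool
Result type: bool


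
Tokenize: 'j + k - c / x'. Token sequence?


Scan left to right, longest-match per lexeme
Tokens: ID(j), OP(+), ID(k), OP(-), ID(c), OP(/), ID(x)


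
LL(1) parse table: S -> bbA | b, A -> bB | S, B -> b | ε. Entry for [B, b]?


For [B, b]: 'b' ∈ FIRST(b)
Entry: B -> b


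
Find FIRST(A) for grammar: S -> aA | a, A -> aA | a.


Per alternative of A: FIRST(aA) = {a}; FIRST(a) = {a}
FIRST(A) = {a}


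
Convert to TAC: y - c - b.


Break into single-operator statements:
t1 = y - c
t2 = t1 - b


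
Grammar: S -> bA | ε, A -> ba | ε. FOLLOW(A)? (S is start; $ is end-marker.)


$ ∈ FOLLOW(S). For each A -> αBβ: add FIRST(β)\{ε} to FOLLOW(B); if β nullable, add FOLLOW(A).
FOLLOW(A) = {$}


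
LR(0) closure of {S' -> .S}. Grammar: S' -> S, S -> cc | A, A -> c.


Start: S' -> .S
For each item with dot before a nonterminal B, add B -> .γ for every B-production
Closure: [S' -> .S, S -> .cc, S -> .A, A -> .c]


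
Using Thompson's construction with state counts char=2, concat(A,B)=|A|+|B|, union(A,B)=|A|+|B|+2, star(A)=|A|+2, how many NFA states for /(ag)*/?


Syntax tree has 2 char leaf(s), 0 union(s), 1 star(s)
chars contribute 2×2 = 4; each union adds +2; each star adds +2
Total: 4 + 0 + 2 = 6 states


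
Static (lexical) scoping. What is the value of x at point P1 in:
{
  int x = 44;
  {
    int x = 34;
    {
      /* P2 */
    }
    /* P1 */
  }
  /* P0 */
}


x declared in the same block as P1
x = 34


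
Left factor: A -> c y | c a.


Common prefix: 'c'
Factored: A -> c A', A' -> y | a


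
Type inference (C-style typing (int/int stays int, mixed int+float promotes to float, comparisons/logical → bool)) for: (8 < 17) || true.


Operand types: bool || bool
Rule: logical operators take bool operands and yield bool
Result type: bool


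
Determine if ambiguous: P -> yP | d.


right-linear, alternatives start with distinct terminals 'y' vs 'd': unique leftmost derivation
Unambiguous


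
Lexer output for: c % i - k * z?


Scan left to right, longest-match per lexeme
Tokens: ID(c), OP(%), ID(i), OP(-), ID(k), OP(*), ID(z)


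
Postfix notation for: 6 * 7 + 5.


Left to right (same or higher precedence on left)
Postfix: 6 7 * 5 +


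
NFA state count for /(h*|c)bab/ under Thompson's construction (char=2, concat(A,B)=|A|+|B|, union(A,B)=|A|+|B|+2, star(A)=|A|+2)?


Syntax tree has 5 char leaf(s), 1 union(s), 1 star(s)
chars contribute 5×2 = 10; each union adds +2; each star adds +2
Total: 10 + 2 + 2 = 14 states


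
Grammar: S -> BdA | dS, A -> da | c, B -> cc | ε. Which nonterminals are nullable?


A nonterminal is nullable iff some alternative derives ε (directly, or every symbol in it is nullable)
Nullable: {B}


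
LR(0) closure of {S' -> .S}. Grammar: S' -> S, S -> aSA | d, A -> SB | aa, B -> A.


Start: S' -> .S
For each item with dot before a nonterminal B, add B -> .γ for every B-production
Closure: [S' -> .S, S -> .aSA, S -> .d]


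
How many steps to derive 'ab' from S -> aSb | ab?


Derivation: S => ab
Steps: 1


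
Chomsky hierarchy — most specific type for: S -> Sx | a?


Left-linear: every RHS is a terminal or one nonterminal followed by a terminal
Classification: Type 3 (Regular)


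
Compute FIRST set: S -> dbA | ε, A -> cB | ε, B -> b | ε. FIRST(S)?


Per alternative of S: FIRST(dbA) = {d}; FIRST(ε) = {ε}
FIRST(S) = {d, ε}


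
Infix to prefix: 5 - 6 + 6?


left-to-right (same/higher precedence on left): tree is (+ (- 5 6) 6)
Prefix: + - 5 6 6


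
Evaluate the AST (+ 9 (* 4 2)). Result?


Evaluate inner: (* 4 2) = 8
Evaluate root: (+ 9 8) = 17
Result: 17


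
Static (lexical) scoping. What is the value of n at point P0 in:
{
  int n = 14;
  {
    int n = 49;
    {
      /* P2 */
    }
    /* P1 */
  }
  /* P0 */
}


n declared in the same block as P0
n = 14


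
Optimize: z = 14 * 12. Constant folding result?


14 * 12 = 168 at compile time
Optimized: z = 168


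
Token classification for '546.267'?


Pattern: digits with a decimal point
Type: FLOAT_LITERAL


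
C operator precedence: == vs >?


'>' is relational (level 7); '==' is equality (level 6)
Higher level binds tighter
'>' has higher precedence than '=='


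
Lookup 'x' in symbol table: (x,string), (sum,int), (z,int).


Lookup 'x' → type string


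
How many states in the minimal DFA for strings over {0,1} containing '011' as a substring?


KMP-style automaton: 3 progress states + 1 absorbing accept = 4
Minimal DFA: 4 states


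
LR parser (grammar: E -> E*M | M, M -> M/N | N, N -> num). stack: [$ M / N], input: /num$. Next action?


handle 'M/N' on top
Action: reduce (M -> M/N)


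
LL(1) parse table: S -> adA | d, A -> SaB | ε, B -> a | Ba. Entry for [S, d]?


For [S, d]: 'd' ∈ FIRST(d)
Entry: S -> d


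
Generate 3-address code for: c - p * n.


Break into single-operator statements:
t1 = p * n
t2 = c - t1


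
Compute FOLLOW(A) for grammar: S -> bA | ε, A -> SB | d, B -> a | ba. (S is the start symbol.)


$ ∈ FOLLOW(S). For each A -> αBβ: add FIRST(β)\{ε} to FOLLOW(B); if β nullable, add FOLLOW(A).
FOLLOW(A) = {$, a, b}


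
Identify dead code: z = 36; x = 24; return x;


z is assigned but never read
Dead: 'z = 36'


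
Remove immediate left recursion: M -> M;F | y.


Left-recursive alternatives: M;F; non-recursive: y
Introduce M': M -> yM', M' -> ;FM' | ε


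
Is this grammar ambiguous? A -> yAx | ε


balanced y^n…x^n: each string has a unique parse
Unambiguous


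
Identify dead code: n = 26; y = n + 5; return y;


n is read by y's definition; y is returned
No dead code


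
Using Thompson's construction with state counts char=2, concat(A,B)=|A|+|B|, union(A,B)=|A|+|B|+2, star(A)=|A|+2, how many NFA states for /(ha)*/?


Syntax tree has 2 char leaf(s), 0 union(s), 1 star(s)
chars contribute 2×2 = 4; each union adds +2; each star adds +2
Total: 4 + 0 + 2 = 6 states


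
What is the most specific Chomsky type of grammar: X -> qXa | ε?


Single nonterminal LHS, but q^n a^n is not regular
Classification: Type 2 (Context-Free)


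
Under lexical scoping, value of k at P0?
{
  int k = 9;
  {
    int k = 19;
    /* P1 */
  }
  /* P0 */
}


k declared in the same block as P0
k = 9


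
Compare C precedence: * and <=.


'*' is multiplicative (level 10); '<=' is relational (level 7)
Higher level binds tighter
'*' has higher precedence than '<='


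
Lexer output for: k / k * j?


Scan left to right, longest-match per lexeme
Tokens: ID(k), OP(/), ID(k), OP(*), ID(j)


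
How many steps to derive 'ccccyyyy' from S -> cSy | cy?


Derivation: S => cSy => ccSyy => cccSyyy => ccccyyyy
Steps: 4


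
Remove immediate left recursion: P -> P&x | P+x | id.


Left-recursive alternatives: P&x, P+x; non-recursive: id
Introduce P': P -> idP', P' -> &xP' | +xP' | ε


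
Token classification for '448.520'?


Pattern: digits with a decimal point
Type: FLOAT_LITERAL


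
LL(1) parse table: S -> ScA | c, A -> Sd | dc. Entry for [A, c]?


For [A, c]: 'c' ∈ FIRST(Sd)
Entry: A -> Sd


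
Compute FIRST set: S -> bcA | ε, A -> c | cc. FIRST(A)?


Per alternative of A: FIRST(c) = {c}; FIRST(cc) = {c}
FIRST(A) = {c}


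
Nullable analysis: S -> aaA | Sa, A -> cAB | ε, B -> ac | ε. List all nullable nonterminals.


A nonterminal is nullable iff some alternative derives ε (directly, or every symbol in it is nullable)
Nullable: {A, B}


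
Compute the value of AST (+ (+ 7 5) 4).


Evaluate inner: (+ 7 5) = 12
Evaluate root: (+ 12 4) = 16
Result: 16


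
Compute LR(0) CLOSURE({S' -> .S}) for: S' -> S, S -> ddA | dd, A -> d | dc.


Start: S' -> .S
For each item with dot before a nonterminal B, add B -> .γ for every B-production
Closure: [S' -> .S, S -> .ddA, S -> .dd]


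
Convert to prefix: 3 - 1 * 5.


'*' binds tighter: tree is (- 3 (* 1 5))
Prefix: - 3 * 1 5


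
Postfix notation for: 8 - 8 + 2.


Left to right (same or higher precedence on left)
Postfix: 8 8 - 2 +


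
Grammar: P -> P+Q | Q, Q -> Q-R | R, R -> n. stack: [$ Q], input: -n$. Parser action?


shift '-' to continue Q -> Q-R
Action: shift


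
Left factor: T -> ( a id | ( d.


Common prefix: '('
Factored: T -> ( T', T' -> a id | d


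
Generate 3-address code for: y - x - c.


Break into single-operator statements:
t1 = y - x
t2 = t1 - c


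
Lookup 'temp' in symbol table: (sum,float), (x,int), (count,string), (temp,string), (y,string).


Lookup 'temp' → type string


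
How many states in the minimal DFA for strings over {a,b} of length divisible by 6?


Track length mod 6: states 0..5, accept at 0
Minimal DFA: 6 states


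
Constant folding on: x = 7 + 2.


7 + 2 = 9 at compile time
Optimized: x = 9


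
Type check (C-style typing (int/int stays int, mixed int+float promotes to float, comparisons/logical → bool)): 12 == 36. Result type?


Operand types: int == int
Rule: comparison yields bool
Result type: bool


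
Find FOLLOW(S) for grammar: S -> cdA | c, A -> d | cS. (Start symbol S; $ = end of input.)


$ ∈ FOLLOW(S). For each A -> αBβ: add FIRST(β)\{ε} to FOLLOW(B); if β nullable, add FOLLOW(A).
FOLLOW(S) = {$}


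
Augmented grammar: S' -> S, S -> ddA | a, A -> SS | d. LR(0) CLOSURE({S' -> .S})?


Start: S' -> .S
For each item with dot before a nonterminal B, add B -> .γ for every B-production
Closure: [S' -> .S, S -> .ddA, S -> .a]


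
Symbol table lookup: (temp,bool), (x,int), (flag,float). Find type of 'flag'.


Lookup 'flag' → type float


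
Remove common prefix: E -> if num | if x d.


Common prefix: 'if'
Factored: E -> if E', E' -> num | x d


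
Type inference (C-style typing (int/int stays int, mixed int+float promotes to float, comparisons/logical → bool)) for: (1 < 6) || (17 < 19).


Operand types: bool || bool
Rule: logical operators take bool operands and yield bool
Result type: bool


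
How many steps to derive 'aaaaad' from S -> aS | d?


Derivation: S => aS => aaS => aaaS => aaaaS => aaaaaS => aaaaad
Steps: 6


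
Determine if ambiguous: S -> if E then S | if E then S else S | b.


dangling else: 'if E then if E then b else b' parses two ways
Ambiguous


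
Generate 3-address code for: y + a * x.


Break into single-operator statements:
t1 = a * x
t2 = y + t1


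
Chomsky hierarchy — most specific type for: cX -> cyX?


LHS has context (more than one symbol) and |LHS| ≤ |RHS|
Classification: Type 1 (Context-Sensitive)


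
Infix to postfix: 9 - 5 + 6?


Left to right (same or higher precedence on left)
Postfix: 9 5 - 6 +


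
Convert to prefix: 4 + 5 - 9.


left-to-right (same/higher precedence on left): tree is (- (+ 4 5) 9)
Prefix: - + 4 5 9


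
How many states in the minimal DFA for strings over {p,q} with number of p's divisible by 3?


Track (count of p) mod 3: states 0..2, accept at 0
Minimal DFA: 3 states


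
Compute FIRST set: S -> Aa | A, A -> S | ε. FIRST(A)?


Per alternative of A: FIRST(S) = {a, ε}; FIRST(ε) = {ε}
FIRST(A) = {a, ε}


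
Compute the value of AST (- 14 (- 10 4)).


Evaluate inner: (- 10 4) = 6
Evaluate root: (- 14 6) = 8
Result: 8


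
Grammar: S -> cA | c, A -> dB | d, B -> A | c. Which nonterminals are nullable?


A nonterminal is nullable iff some alternative derives ε (directly, or every symbol in it is nullable)
Nullable: {}


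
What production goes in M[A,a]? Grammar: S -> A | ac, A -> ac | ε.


For [A, a]: 'a' ∈ FIRST(ac)
Entry: A -> ac


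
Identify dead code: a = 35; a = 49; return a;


first assignment to a is overwritten before any read
Dead: 'a = 35'


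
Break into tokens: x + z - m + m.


Scan left to right, longest-match per lexeme
Tokens: ID(x), OP(+), ID(z), OP(-), ID(m), OP(+), ID(m)


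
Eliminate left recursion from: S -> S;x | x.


Left-recursive alternatives: S;x; non-recursive: x
Introduce S': S -> xS', S' -> ;xS' | ε


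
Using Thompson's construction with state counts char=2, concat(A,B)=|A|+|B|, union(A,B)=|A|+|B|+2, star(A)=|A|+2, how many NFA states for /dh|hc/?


Syntax tree has 4 char leaf(s), 1 union(s), 0 star(s)
chars contribute 4×2 = 8; each union adds +2; each star adds +2
Total: 8 + 2 + 0 = 10 states


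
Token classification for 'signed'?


Pattern: reserved word
Type: KEYWORD


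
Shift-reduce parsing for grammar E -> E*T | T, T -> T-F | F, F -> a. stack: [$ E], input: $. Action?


start symbol E on stack, input exhausted
Action: accept


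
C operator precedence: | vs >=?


'>=' is relational (level 7); '|' is bitwise OR (level 3)
Higher level binds tighter
'>=' has higher precedence than '|'


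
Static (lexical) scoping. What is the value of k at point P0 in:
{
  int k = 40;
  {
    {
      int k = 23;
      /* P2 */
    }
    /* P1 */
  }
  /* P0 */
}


k declared in the same block as P0
k = 40


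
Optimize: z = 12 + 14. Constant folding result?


12 + 14 = 26 at compile time
Optimized: z = 26


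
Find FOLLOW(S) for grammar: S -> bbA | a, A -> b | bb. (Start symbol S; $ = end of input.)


$ ∈ FOLLOW(S). For each A -> αBβ: add FIRST(β)\{ε} to FOLLOW(B); if β nullable, add FOLLOW(A).
FOLLOW(S) = {$}


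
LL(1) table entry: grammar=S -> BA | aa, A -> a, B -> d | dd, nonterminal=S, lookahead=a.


For [S, a]: 'a' ∈ FIRST(aa)
Entry: S -> aa


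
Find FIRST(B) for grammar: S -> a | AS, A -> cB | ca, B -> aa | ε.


Per alternative of B: FIRST(aa) = {a}; FIRST(ε) = {ε}
FIRST(B) = {a, ε}


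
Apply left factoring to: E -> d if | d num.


Common prefix: 'd'
Factored: E -> d E', E' -> if | num


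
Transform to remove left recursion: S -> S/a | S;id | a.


Left-recursive alternatives: S/a, S;id; non-recursive: a
Introduce S': S -> aS', S' -> /aS' | ;idS' | ε


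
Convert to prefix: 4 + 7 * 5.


'*' binds tighter: tree is (+ 4 (* 7 5))
Prefix: + 4 * 7 5


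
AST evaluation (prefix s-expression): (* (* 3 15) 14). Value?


Evaluate inner: (* 3 15) = 45
Evaluate root: (* 45 14) = 630
Result: 630


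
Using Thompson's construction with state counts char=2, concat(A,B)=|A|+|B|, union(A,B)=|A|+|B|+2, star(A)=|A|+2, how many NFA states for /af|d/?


Syntax tree has 3 char leaf(s), 1 union(s), 0 star(s)
chars contribute 3×2 = 6; each union adds +2; each star adds +2
Total: 6 + 2 + 0 = 8 states


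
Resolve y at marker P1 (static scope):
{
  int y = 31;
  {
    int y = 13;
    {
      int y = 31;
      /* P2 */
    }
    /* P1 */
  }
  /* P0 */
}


y declared in the same block as P1
y = 13


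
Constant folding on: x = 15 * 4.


15 * 4 = 60 at compile time
Optimized: x = 60


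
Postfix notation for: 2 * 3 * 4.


Left to right (same or higher precedence on left)
Postfix: 2 3 * 4 *


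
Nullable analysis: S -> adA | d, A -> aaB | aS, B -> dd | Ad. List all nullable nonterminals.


A nonterminal is nullable iff some alternative derives ε (directly, or every symbol in it is nullable)
Nullable: {}


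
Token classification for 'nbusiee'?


Pattern: letter/underscore followed by alphanumerics, not a keyword
Type: IDENTIFIER


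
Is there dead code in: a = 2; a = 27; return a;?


first assignment to a is overwritten before any read
Dead: 'a = 2'


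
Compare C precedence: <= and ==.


'<=' is relational (level 7); '==' is equality (level 6)
Higher level binds tighter
'<=' has higher precedence than '=='


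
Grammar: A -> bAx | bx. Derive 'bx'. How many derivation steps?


Derivation: A => bx
Steps: 1


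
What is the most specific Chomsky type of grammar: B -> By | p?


Left-linear: every RHS is a terminal or one nonterminal followed by a terminal
Classification: Type 3 (Regular)


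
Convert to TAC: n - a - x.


Break into single-operator statements:
t1 = n - a
t2 = t1 - x


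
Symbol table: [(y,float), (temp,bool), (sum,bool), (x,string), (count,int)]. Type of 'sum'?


Lookup 'sum' → type bool


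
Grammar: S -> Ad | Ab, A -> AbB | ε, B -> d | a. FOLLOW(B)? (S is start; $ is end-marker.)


$ ∈ FOLLOW(S). For each A -> αBβ: add FIRST(β)\{ε} to FOLLOW(B); if β nullable, add FOLLOW(A).
FOLLOW(B) = {b, d}


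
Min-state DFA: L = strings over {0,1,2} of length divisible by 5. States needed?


Track length mod 5: states 0..4, accept at 0
Minimal DFA: 5 states


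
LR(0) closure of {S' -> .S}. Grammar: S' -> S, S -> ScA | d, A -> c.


Start: S' -> .S
For each item with dot before a nonterminal B, add B -> .γ for every B-production
Closure: [S' -> .S, S -> .ScA, S -> .d]


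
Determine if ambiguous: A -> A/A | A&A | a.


'a/a&a' has two parse trees (no precedence encoded between / and &)
Ambiguous


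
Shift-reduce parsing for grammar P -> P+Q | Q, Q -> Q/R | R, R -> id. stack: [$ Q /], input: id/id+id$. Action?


no handle; shift 'id'
Action: shift


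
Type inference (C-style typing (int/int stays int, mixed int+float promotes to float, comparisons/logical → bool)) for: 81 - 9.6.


Operand types: int - float
Rule: mixed int/float promotes to float; int/int stays int
Result type: float


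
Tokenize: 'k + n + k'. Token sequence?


Scan left to right, longest-match per lexeme
Tokens: ID(k), OP(+), ID(n), OP(+), ID(k)


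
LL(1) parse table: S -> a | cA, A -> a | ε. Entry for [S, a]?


For [S, a]: 'a' ∈ FIRST(a)
Entry: S -> a


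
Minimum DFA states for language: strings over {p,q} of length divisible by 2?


Track length mod 2: states 0..1, accept at 0
Minimal DFA: 2 states


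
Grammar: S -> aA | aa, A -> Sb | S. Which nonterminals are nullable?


A nonterminal is nullable iff some alternative derives ε (directly, or every symbol in it is nullable)
Nullable: {}


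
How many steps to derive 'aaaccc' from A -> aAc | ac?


Derivation: A => aAc => aaAcc => aaaccc
Steps: 3


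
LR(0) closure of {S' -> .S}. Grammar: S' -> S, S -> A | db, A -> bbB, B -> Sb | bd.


Start: S' -> .S
For each item with dot before a nonterminal B, add B -> .γ for every B-production
Closure: [S' -> .S, S -> .A, S -> .db, A -> .bbB]


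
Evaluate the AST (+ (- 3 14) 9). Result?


Evaluate inner: (- 3 14) = -11
Evaluate root: (+ -11 9) = -2
Result: -2


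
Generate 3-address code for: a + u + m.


Break into single-operator statements:
t1 = a + u
t2 = t1 + m


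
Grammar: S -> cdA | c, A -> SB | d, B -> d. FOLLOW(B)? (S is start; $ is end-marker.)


$ ∈ FOLLOW(S). For each A -> αBβ: add FIRST(β)\{ε} to FOLLOW(B); if β nullable, add FOLLOW(A).
FOLLOW(B) = {$, d}


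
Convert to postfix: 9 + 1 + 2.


Left to right (same or higher precedence on left)
Postfix: 9 1 + 2 +


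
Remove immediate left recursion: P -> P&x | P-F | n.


Left-recursive alternatives: P&x, P-F; non-recursive: n
Introduce P': P -> nP', P' -> &xP' | -FP' | ε


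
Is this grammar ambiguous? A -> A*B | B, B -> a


precedence layered via separate nonterminal B: deterministic
Unambiguous


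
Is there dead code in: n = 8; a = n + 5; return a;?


n is read by a's definition; a is returned
No dead code


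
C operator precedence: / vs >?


'/' is multiplicative (level 10); '>' is relational (level 7)
Higher level binds tighter
'/' has higher precedence than '>'


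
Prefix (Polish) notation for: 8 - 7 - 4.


left-to-right (same/higher precedence on left): tree is (- (- 8 7) 4)
Prefix: - - 8 7 4


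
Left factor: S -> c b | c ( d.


Common prefix: 'c'
Factored: S -> c S', S' -> b | ( d


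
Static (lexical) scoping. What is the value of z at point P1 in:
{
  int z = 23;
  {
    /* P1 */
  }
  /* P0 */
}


P1's block does not declare z; resolves to the enclosing declaration at depth 0
z = 23


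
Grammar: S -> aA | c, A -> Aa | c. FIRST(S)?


Per alternative of S: FIRST(aA) = {a}; FIRST(c) = {c}
FIRST(S) = {a, c}


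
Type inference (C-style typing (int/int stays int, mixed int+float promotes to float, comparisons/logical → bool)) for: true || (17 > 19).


Operand types: bool || bool
Rule: logical operators take bool operands and yield bool
Result type: bool


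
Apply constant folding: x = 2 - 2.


2 - 2 = 0 at compile time
Optimized: x = 0


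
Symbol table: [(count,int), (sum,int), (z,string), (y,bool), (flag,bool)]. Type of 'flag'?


Lookup 'flag' → type bool


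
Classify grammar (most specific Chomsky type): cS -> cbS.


LHS has context (more than one symbol) and |LHS| ≤ |RHS|
Classification: Type 1 (Context-Sensitive)


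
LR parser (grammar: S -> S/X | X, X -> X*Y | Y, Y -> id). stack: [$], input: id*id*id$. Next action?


no handle on stack; shift 'id'
Action: shift


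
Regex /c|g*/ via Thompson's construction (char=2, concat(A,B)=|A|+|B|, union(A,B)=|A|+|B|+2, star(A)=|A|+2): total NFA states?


Syntax tree has 2 char leaf(s), 1 union(s), 1 star(s)
chars contribute 2×2 = 4; each union adds +2; each star adds +2
Total: 4 + 2 + 2 = 8 states


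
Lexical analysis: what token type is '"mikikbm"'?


Pattern: double-quoted sequence
Type: STRING_LITERAL


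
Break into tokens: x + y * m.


Scan left to right, longest-match per lexeme
Tokens: ID(x), OP(+), ID(y), OP(*), ID(m)


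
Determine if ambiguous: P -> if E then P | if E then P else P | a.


dangling else: 'if E then if E then a else a' parses two ways
Ambiguous


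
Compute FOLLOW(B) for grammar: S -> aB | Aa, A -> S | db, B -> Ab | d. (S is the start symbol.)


$ ∈ FOLLOW(S). For each A -> αBβ: add FIRST(β)\{ε} to FOLLOW(B); if β nullable, add FOLLOW(A).
FOLLOW(B) = {$, a, b}


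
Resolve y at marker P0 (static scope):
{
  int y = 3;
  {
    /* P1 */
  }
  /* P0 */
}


y declared in the same block as P0
y = 3


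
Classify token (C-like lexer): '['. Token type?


Pattern: delimiter/punctuation
Type: PUNCTUATION


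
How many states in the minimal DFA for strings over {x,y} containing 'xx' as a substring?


KMP-style automaton: 2 progress states + 1 absorbing accept = 3
Minimal DFA: 3 states


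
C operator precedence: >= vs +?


'+' is additive (level 9); '>=' is relational (level 7)
Higher level binds tighter
'+' has higher precedence than '>='


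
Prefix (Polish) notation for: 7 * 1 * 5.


left-to-right (same/higher precedence on left): tree is (* (* 7 1) 5)
Prefix: * * 7 1 5


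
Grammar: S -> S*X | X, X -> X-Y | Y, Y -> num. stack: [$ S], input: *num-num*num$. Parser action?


shift '*' to continue S -> S*X
Action: shift
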